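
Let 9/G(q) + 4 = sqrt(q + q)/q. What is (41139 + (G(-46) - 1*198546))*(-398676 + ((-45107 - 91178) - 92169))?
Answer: 4047358424270/41 - 627130*I*sqrt(23)/41 ≈ 9.8716e+10 - 73356.0*I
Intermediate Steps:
G(q) = 9/(-4 + sqrt(2)/sqrt(q)) (G(q) = 9/(-4 + sqrt(q + q)/q) = 9/(-4 + sqrt(2*q)/q) = 9/(-4 + (sqrt(2)*sqrt(q))/q) = 9/(-4 + sqrt(2)/sqrt(q)))
(41139 + (G(-46) - 1*198546))*(-398676 + ((-45107 - 91178) - 92169)) = (41139 + (9*(-46)/(-4*(-46) + sqrt(2)*sqrt(-46)) - 1*198546))*(-398676 + ((-45107 - 91178) - 92169)) = (41139 + (9*(-46)/(184 + sqrt(2)*(I*sqrt(46))) - 198546))*(-398676 + (-136285 - 92169)) = (41139 + (9*(-46)/(184 + 2*I*sqrt(23)) - 198546))*(-398676 - 228454) = (41139 + (-414/(184 + 2*I*sqrt(23)) - 198546))*(-627130) = (41139 + (-198546 - 414/(184 + 2*I*sqrt(23))))*(-627130) = (-157407 - 414/(184 + 2*I*sqrt(23)))*(-627130) = 98714651910 + 259631820/(184 + 2*I*sqrt(23))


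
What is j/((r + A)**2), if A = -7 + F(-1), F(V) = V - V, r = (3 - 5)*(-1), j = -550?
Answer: -22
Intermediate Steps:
r = 2 (r = -2*(-1) = 2)
F(V) = 0
A = -7 (A = -7 + 0 = -7)
j/((r + A)**2) = -550/(2 - 7)**2 = -550/((-5)**2) = -550/25 = -550*1/25 = -22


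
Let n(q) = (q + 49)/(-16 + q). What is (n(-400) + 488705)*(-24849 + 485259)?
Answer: 3600080920335/16 ≈ 2.2501e+11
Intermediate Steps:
n(q) = (49 + q)/(-16 + q)
(n(-400) + 488705)*(-24849 + 485259) = ((49 - 400)/(-16 - 400) + 488705)*(-24849 + 485259) = (-351/(-416) + 488705)*460410 = (-1/416*(-351) + 488705)*460410 = (27/32 + 488705)*460410 = (15638587/32)*460410 = 3600080920335/16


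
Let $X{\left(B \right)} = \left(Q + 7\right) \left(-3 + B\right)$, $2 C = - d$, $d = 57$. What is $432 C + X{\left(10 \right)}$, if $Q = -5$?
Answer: $-12298$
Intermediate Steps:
$C = - \frac{57}{2}$ ($C = \frac{\left(-1\right) 57}{2} = \frac{1}{2} \left(-57\right) = - \frac{57}{2} \approx -28.5$)
$X{\left(B \right)} = -6 + 2 B$ ($X{\left(B \right)} = \left(-5 + 7\right) \left(-3 + B\right) = 2 \left(-3 + B\right) = -6 + 2 B$)
$432 C + X{\left(10 \right)} = 432 \left(- \frac{57}{2}\right) + \left(-6 + 2 \cdot 10\right) = -12312 + \left(-6 + 20\right) = -12312 + 14 = -12298$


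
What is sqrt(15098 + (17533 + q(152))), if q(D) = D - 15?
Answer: 128*sqrt(2) ≈ 181.02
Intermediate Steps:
q(D) = -15 + D
sqrt(15098 + (17533 + q(152))) = sqrt(15098 + (17533 + (-15 + 152))) = sqrt(15098 + (17533 + 137)) = sqrt(15098 + 17670) = sqrt(32768) = 128*sqrt(2)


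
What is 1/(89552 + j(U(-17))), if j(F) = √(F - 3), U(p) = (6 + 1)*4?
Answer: 1/89557 ≈ 1.1166e-5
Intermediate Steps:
U(p) = 28 (U(p) = 7*4 = 28)
j(F) = √(-3 + F)
1/(89552 + j(U(-17))) = 1/(89552 + √(-3 + 28)) = 1/(89552 + √25) = 1/(89552 + 5) = 1/89557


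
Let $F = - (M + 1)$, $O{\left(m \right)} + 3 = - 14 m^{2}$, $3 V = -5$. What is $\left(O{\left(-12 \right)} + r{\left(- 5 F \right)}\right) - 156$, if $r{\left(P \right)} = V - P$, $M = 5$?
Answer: $- \frac{6620}{3} \approx -2206.7$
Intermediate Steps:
$V = - \frac{5}{3}$ ($V = \frac{1}{3} \left(-5\right) = - \frac{5}{3} \approx -1.6667$)
$O{\left(m \right)} = -3 - 14 m^{2}$
$F = -6$ ($F = - (5 + 1) = \left(-1\right) 6 = -6$)
$r{\left(P \right)} = - \frac{5}{3} - P$
$\left(O{\left(-12 \right)} + r{\left(- 5 F \right)}\right) - 156 = \left(\left(-3 - 14 \left(-12\right)^{2}\right) - \left(\frac{5}{3} - -30\right)\right) - 156 = \left(\left(-3 - 2016\right) - \frac{95}{3}\right) - 156 = \left(-2019 - \frac{95}{3}\right) - 156 = - \frac{6152}{3} - 156 = - \frac{6620}{3}$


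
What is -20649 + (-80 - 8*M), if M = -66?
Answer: -20201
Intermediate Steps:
-20649 + (-80 - 8*M) = -20649 + (-80 - 8*(-66)) = -20649 + (-80 + 528) = -20649 + 448 = -20201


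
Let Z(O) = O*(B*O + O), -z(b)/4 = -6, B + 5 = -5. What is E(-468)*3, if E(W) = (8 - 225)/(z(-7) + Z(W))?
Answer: 217/657064 ≈ 0.00033026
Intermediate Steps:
B = -10 (B = -5 - 5 = -10)
z(b) = 24 (z(b) = -4*(-6) = 24)
Z(O) = -9*O**2 (Z(O) = O*(-10*O + O) = O*(-9*O) = -9*O**2)
E(W) = -217/(24 - 9*W**2) (E(W) = (8 - 225)/(24 - 9*W**2) = -217/(24 - 9*W**2))
E(-468)*3 = (217/(3*(-8 + 3*(-468)**2)))*3 = (217/(3*(-8 + 3*219024)))*3 = (217/(3*(-8 + 657072)))*3 = ((217/3)/657064)*3 = ((217/3)*(1/657064))*3 = (217/1971192)*3 = 217/657064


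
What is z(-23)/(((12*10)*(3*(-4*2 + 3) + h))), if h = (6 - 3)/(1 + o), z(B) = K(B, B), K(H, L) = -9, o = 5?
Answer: 3/580 ≈ 0.0051724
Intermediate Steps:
z(B) = -9
h = 1/2 (h = (6 - 3)/(1 + 5) = 3/6 = 3*(1/6) = 1/2 ≈ 0.50000)
z(-23)/(((12*10)*(3*(-4*2 + 3) + h))) = -9*1/(120*(3*(-4*2 + 3) + 1/2)) = -9*1/(120*(3*(-8 + 3) + 1/2)) = -9*1/(120*(3*(-5) + 1/2)) = -9*1/(120*(-15 + 1/2)) = -9/(120*(-29/2)) = -9/(-1740) = -9*(-1/1740) = 3/580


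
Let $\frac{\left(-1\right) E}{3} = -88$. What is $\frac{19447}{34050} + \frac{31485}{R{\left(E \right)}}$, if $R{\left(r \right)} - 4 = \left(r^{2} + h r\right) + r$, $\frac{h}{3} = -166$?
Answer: $\frac{62040913}{1047173700} \approx 0.059246$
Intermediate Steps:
$h = -498$ ($h = 3 \left(-166\right) = -498$)
$E = 264$ ($E = \left(-3\right) \left(-88\right) = 264$)
$R{\left(r \right)} = 4 + r^{2} - 497 r$ ($R{\left(r \right)} = 4 + \left(\left(r^{2} - 498 r\right) + r\right) = 4 + \left(r^{2} - 497 r\right) = 4 + r^{2} - 497 r$)
$\frac{19447}{34050} + \frac{31485}{R{\left(E \right)}} = \frac{19447}{34050} + \frac{31485}{4 + 264^{2} - 131208} = 19447 \cdot \frac{1}{34050} + \frac{31485}{4 + 69696 - 131208} = \frac{19447}{34050} + \frac{31485}{-61508} = \frac{19447}{34050} + 31485 \left(- \frac{1}{61508}\right) = \frac{19447}{34050} - \frac{31485}{61508} = \frac{62040913}{1047173700}$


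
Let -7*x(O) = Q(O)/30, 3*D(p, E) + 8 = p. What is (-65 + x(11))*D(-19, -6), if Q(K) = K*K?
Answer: 41313/70 ≈ 590.19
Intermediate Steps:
D(p, E) = -8/3 + p/3
Q(K) = K²
x(O) = -O²/210 (x(O) = -O²/(7*30) = -O²/210)
(-65 + x(11))*D(-19, -6) = (-65 - 1/210*11²)*(-8/3 + (⅓)*(-19)) = (-65 - 1/210*121)*(-8/3 - 19/3) = (-65 - 121/210)*(-9) = -13771/210*(-9) = 41313/70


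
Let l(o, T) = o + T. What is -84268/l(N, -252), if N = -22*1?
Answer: 42134/137 ≈ 307.55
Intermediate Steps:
N = -22
l(o, T) = T + o
-84268/l(N, -252) = -84268/(-252 - 22) = -84268/(-274) = -84268*(-1/274) = 42134/137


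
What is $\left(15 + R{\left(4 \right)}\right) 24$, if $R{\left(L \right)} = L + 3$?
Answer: $528$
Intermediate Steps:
$R{\left(L \right)} = 3 + L$
$\left(15 + R{\left(4 \right)}\right) 24 = \left(15 + \left(3 + 4\right)\right) 24 = \left(15 + 7\right) 24 = 22 \cdot 24 = 528$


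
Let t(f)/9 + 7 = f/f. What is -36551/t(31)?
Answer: 36551/54 ≈ 676.87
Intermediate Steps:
t(f) = -54 (t(f) = -63 + 9*(f/f) = -63 + 9*1 = -63 + 9 = -54)
-36551/t(31) = -36551/(-54) = -36551*(-1/54) = 36551/54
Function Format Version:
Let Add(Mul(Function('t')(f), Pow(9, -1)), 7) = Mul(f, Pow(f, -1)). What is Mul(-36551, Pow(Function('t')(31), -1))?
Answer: Rational(36551, 54) ≈ 676.87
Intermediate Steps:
Function('t')(f) = -54 (Function('t')(f) = Add(-63, Mul(9, Mul(f, Pow(f, -1)))) = Add(-63, Mul(9, 1)) = Add(-63, 9) = -54)
Mul(-36551, Pow(Function('t')(31), -1)) = Mul(-36551, Pow(-54, -1)) = Mul(-36551, Rational(-1, 54)) = Rational(36551, 54)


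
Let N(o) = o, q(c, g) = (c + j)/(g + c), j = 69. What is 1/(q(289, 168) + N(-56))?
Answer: -457/25234 ≈ -0.018110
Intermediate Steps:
q(c, g) = (69 + c)/(c + g) (q(c, g) = (c + 69)/(g + c) = (69 + c)/(c + g))
1/(q(289, 168) + N(-56)) = 1/((69 + 289)/(289 + 168) - 56) = 1/(358/457 - 56) = 1/(-25234/457) = -457/25234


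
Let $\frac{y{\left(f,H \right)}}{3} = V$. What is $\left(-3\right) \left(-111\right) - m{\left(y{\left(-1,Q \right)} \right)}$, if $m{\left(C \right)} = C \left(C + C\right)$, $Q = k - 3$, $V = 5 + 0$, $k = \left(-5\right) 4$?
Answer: $-117$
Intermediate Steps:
$k = -20$
$V = 5$
$Q = -23$ ($Q = -20 - 3 = -23$)
$y{\left(f,H \right)} = 15$ ($y{\left(f,H \right)} = 3 \cdot 5 = 15$)
$m{\left(C \right)} = 2 C^{2}$ ($m{\left(C \right)} = C 2 C = 2 C^{2}$)
$\left(-3\right) \left(-111\right) - m{\left(y{\left(-1,Q \right)} \right)} = \left(-3\right) \left(-111\right) - 2 \cdot 15^{2} = 333 - 2 \cdot 225 = 333 - 450 = -117$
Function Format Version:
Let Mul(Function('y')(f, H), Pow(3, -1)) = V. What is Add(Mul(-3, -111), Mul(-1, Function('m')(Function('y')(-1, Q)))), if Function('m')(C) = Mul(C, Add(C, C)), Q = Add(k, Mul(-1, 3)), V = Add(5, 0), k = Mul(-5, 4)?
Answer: -117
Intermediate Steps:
k = -20
V = 5
Q = -23 (Q = Add(-20, Mul(-1, 3)) = Add(-20, -3) = -23)
Function('y')(f, H) = 15 (Function('y')(f, H) = Mul(3, 5) = 15)
Function('m')(C) = Mul(2, Pow(C, 2)) (Function('m')(C) = Mul(C, Mul(2, C)) = Mul(2, Pow(C, 2)))
Add(Mul(-3, -111), Mul(-1, Function('m')(Function('y')(-1, Q)))) = Add(Mul(-3, -111), Mul(-1, Mul(2, Pow(15, 2)))) = Add(333, Mul(-1, Mul(2, 225))) = Add(333, Mul(-1, 450)) = Add(333, -450) = -117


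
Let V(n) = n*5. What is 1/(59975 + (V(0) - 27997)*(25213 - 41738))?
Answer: 1/462710400 ≈ 2.1612e-9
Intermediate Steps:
V(n) = 5*n
1/(59975 + (V(0) - 27997)*(25213 - 41738)) = 1/(59975 + (5*0 - 27997)*(25213 - 41738)) = 1/(59975 + (0 - 27997)*(-16525)) = 1/(59975 - 27997*(-16525)) = 1/(59975 + 462650425) = 1/462710400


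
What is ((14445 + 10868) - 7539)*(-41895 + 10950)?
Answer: -550016430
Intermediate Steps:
((14445 + 10868) - 7539)*(-41895 + 10950) = (25313 - 7539)*(-30945) = 17774*(-30945) = -550016430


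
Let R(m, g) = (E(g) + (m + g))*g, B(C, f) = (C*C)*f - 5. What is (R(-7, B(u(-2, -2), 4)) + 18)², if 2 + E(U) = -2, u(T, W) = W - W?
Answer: 9604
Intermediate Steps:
u(T, W) = 0
E(U) = -4 (E(U) = -2 - 2 = -4)
B(C, f) = -5 + f*C² (B(C, f) = C²*f - 5 = f*C² - 5 = -5 + f*C²)
R(m, g) = g*(-4 + g + m) (R(m, g) = (-4 + (m + g))*g = (-4 + (g + m))*g = (-4 + g + m)*g = g*(-4 + g + m))
(R(-7, B(u(-2, -2), 4)) + 18)² = ((-5 + 4*0²)*(-4 + (-5 + 4*0²) - 7) + 18)² = ((-5 + 4*0)*(-4 + (-5 + 4*0) - 7) + 18)² = ((-5 + 0)*(-4 + (-5 + 0) - 7) + 18)² = (-5*(-4 - 5 - 7) + 18)² = (-5*(-16) + 18)² = (80 + 18)² = 98² = 9604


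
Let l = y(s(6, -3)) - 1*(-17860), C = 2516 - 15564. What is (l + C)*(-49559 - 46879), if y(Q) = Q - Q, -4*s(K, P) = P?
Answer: -464059656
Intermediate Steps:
C = -13048
s(K, P) = -P/4
y(Q) = 0
l = 17860 (l = 0 - 1*(-17860) = 0 + 17860 = 17860)
(l + C)*(-49559 - 46879) = (17860 - 13048)*(-49559 - 46879) = 4812*(-96438) = -464059656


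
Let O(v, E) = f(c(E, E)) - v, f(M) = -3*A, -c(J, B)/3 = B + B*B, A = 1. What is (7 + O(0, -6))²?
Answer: 16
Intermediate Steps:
c(J, B) = -3*B - 3*B² (c(J, B) = -3*(B + B*B) = -3*(B + B²) = -3*B - 3*B²)
f(M) = -3 (f(M) = -3*1 = -3)
O(v, E) = -3 - v
(7 + O(0, -6))² = (7 + (-3 - 1*0))² = (7 + (-3 + 0))² = (7 - 3)² = 4² = 16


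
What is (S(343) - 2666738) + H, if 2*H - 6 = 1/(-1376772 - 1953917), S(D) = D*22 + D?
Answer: -17711578249789/6661378 ≈ -2.6588e+6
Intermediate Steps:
S(D) = 23*D (S(D) = 22*D + D = 23*D)
H = 19984133/6661378 (H = 3 + 1/(2*(-1376772 - 1953917)) = 3 + (½)/(-3330689) = 3 + (½)*(-1/3330689) = 3 - 1/6661378 = 19984133/6661378 ≈ 3.0000)
(S(343) - 2666738) + H = (23*343 - 2666738) + 19984133/6661378 = (7889 - 2666738) + 19984133/6661378 = -2658849 + 19984133/6661378 = -17711578249789/6661378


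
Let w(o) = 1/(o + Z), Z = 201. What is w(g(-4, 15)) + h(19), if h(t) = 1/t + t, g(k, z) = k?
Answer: 71333/3743 ≈ 19.058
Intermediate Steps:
h(t) = t + 1/t
w(o) = 1/(201 + o) (w(o) = 1/(o + 201) = 1/(201 + o))
w(g(-4, 15)) + h(19) = 1/(201 - 4) + (19 + 1/19) = 1/197 + (19 + 1/19) = 1/197 + 362/19 = 71333/3743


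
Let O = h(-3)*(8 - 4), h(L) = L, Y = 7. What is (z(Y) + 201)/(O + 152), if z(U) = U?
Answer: 52/35 ≈ 1.4857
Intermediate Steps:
O = -12 (O = -3*(8 - 4) = -3*4 = -12)
(z(Y) + 201)/(O + 152) = (7 + 201)/(-12 + 152) = 208/140 = 208*(1/140) = 52/35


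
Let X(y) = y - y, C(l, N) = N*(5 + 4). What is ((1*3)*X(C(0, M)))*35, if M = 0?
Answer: 0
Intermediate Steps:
C(l, N) = 9*N (C(l, N) = N*9 = 9*N)
X(y) = 0
((1*3)*X(C(0, M)))*35 = ((1*3)*0)*35 = (3*0)*35 = 0*35 = 0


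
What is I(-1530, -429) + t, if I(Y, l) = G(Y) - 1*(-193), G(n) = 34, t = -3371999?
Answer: -3371772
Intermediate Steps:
I(Y, l) = 227 (I(Y, l) = 34 - 1*(-193) = 34 + 193 = 227)
I(-1530, -429) + t = 227 - 3371999 = -3371772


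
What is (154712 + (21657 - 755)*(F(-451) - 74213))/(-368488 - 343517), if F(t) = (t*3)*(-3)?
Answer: 488734732/237335 ≈ 2059.3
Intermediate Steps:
F(t) = -9*t (F(t) = (3*t)*(-3) = -9*t)
(154712 + (21657 - 755)*(F(-451) - 74213))/(-368488 - 343517) = (154712 + (21657 - 755)*(-9*(-451) - 74213))/(-368488 - 343517) = (154712 + 20902*(4059 - 74213))/(-712005) = (154712 + 20902*(-70154))*(-1/712005) = (154712 - 1466358908)*(-1/712005) = -1466204196*(-1/712005) = 488734732/237335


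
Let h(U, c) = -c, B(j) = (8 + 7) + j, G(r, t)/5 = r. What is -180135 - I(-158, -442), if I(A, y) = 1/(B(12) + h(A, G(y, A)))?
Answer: -402961996/2237 ≈ -1.8014e+5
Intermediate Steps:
G(r, t) = 5*r
B(j) = 15 + j
I(A, y) = 1/(27 - 5*y) (I(A, y) = 1/((15 + 12) - 5*y) = 1/(27 - 5*y))
-180135 - I(-158, -442) = -180135 - (-1)/(-27 + 5*(-442)) = -180135 - (-1)/(-27 - 2210) = -180135 - (-1)/(-2237) = -180135 - (-1)*(-1)/2237 = -180135 - 1*1/2237 = -180135 - 1/2237 = -402961996/2237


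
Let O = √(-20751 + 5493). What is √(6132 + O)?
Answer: √(6132 + I*√15258) ≈ 78.311 + 0.7887*I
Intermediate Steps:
O = I*√15258 (O = √(-15258) = I*√15258 ≈ 123.52*I)
√(6132 + O) = √(6132 + I*√15258)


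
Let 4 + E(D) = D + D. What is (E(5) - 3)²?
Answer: 9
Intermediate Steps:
E(D) = -4 + 2*D (E(D) = -4 + (D + D) = -4 + 2*D)
(E(5) - 3)² = ((-4 + 2*5) - 3)² = ((-4 + 10) - 3)² = (6 - 3)² = 3² = 9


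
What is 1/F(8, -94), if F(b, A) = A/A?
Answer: 1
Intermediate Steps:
F(b, A) = 1
1/F(8, -94) = 1/1 = 1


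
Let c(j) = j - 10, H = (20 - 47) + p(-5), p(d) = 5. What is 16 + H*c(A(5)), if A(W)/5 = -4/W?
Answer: 324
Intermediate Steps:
A(W) = -20/W (A(W) = 5*(-4/W) = -20/W)
H = -22 (H = (20 - 47) + 5 = -27 + 5 = -22)
c(j) = -10 + j
16 + H*c(A(5)) = 16 - 22*(-10 - 20/5) = 16 - 22*(-10 - 20*1/5) = 16 - 22*(-10 - 4) = 16 - 22*(-14) = 16 + 308 = 324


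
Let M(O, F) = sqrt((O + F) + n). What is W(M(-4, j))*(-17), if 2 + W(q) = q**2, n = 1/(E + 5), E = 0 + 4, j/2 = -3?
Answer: 1819/9 ≈ 202.11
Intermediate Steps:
j = -6 (j = 2*(-3) = -6)
E = 4
n = 1/9 (n = 1/(4 + 5) = 1/9 ≈ 0.11111)
M(O, F) = sqrt(1/9 + F + O) (M(O, F) = sqrt((O + F) + 1/9) = sqrt((F + O) + 1/9) = sqrt(1/9 + F + O))
W(q) = -2 + q**2
W(M(-4, j))*(-17) = (-2 + (sqrt(1 + 9*(-6) + 9*(-4))/3)**2)*(-17) = (-2 + (sqrt(1 - 54 - 36)/3)**2)*(-17) = (-2 + (sqrt(-89)/3)**2)*(-17) = (-2 + ((I*sqrt(89))/3)**2)*(-17) = (-2 + (I*sqrt(89)/3)**2)*(-17) = (-2 - 89/9)*(-17) = -107/9*(-17) = 1819/9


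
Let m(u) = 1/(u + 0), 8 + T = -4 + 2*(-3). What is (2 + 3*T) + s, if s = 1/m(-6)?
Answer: -58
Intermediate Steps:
T = -18 (T = -8 + (-4 + 2*(-3)) = -8 + (-4 - 6) = -8 - 10 = -18)
m(u) = 1/u
s = -6 (s = 1/(1/(-6)) = 1/(-⅙) = -6)
(2 + 3*T) + s = (2 + 3*(-18)) - 6 = (2 - 54) - 6 = -52 - 6 = -58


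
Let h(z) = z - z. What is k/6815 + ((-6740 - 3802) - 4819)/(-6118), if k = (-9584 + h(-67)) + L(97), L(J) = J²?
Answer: 20722913/8338834 ≈ 2.4851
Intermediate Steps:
h(z) = 0
k = -175 (k = (-9584 + 0) + 97² = -9584 + 9409 = -175)
k/6815 + ((-6740 - 3802) - 4819)/(-6118) = -175/6815 + ((-6740 - 3802) - 4819)/(-6118) = -175*1/6815 + (-10542 - 4819)*(-1/6118) = -35/1363 - 15361*(-1/6118) = -35/1363 + 15361/6118 = 20722913/8338834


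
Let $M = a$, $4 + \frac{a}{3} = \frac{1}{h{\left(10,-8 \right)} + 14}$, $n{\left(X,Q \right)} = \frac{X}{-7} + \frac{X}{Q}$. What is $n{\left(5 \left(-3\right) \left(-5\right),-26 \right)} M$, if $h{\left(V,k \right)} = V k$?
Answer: $\frac{59625}{364} \approx 163.8$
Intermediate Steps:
$n{\left(X,Q \right)} = - \frac{X}{7} + \frac{X}{Q}$ ($n{\left(X,Q \right)} = X \left(- \frac{1}{7}\right) + \frac{X}{Q} = - \frac{X}{7} + \frac{X}{Q}$)
$a = - \frac{265}{22}$ ($a = -12 + \frac{3}{10 \left(-8\right) + 14} = -12 + \frac{3}{-80 + 14} = -12 + \frac{3}{-66} = -12 + 3 \left(- \frac{1}{66}\right) = -12 - \frac{1}{22} = - \frac{265}{22} \approx -12.045$)
$M = - \frac{265}{22} \approx -12.045$
$n{\left(5 \left(-3\right) \left(-5\right),-26 \right)} M = \left(- \frac{5 \left(-3\right) \left(-5\right)}{7} + \frac{5 \left(-3\right) \left(-5\right)}{-26}\right) \left(- \frac{265}{22}\right) = \left(- \frac{\left(-15\right) \left(-5\right)}{7} + \left(-15\right) \left(-5\right) \left(- \frac{1}{26}\right)\right) \left(- \frac{265}{22}\right) = \left(\left(- \frac{1}{7}\right) 75 + 75 \left(- \frac{1}{26}\right)\right) \left(- \frac{265}{22}\right) = \left(- \frac{75}{7} - \frac{75}{26}\right) \left(- \frac{265}{22}\right) = \left(- \frac{2475}{182}\right) \left(- \frac{265}{22}\right) = \frac{59625}{364}$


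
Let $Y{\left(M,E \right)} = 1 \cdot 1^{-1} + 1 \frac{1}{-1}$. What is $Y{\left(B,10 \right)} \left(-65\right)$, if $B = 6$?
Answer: $0$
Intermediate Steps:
$Y{\left(M,E \right)} = 0$ ($Y{\left(M,E \right)} = 1 \cdot 1 + 1 \left(-1\right) = 1 - 1 = 0$)
$Y{\left(B,10 \right)} \left(-65\right) = 0 \left(-65\right) = 0$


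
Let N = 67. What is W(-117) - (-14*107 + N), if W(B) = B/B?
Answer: 1432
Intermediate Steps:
W(B) = 1
W(-117) - (-14*107 + N) = 1 - (-14*107 + 67) = 1 - (-1498 + 67) = 1 - 1*(-1431) = 1 + 1431 = 1432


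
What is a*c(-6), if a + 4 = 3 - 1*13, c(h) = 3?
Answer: -42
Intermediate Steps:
a = -14 (a = -4 + (3 - 1*13) = -4 + (3 - 13) = -4 - 10 = -14)
a*c(-6) = -14*3 = -42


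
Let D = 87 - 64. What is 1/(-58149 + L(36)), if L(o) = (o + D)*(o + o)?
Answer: -1/53901 ≈ -1.8553e-5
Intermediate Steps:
D = 23
L(o) = 2*o*(23 + o) (L(o) = (o + 23)*(o + o) = (23 + o)*(2*o) = 2*o*(23 + o))
1/(-58149 + L(36)) = 1/(-58149 + 2*36*(23 + 36)) = 1/(-58149 + 2*36*59) = 1/(-58149 + 4248) = 1/(-53901) = -1/53901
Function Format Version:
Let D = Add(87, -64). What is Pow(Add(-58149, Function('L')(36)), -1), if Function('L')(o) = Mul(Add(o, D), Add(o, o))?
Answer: Rational(-1, 53901) ≈ -1.8553e-5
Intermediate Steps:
D = 23
Function('L')(o) = Mul(2, o, Add(23, o)) (Function('L')(o) = Mul(Add(o, 23), Add(o, o)) = Mul(Add(23, o), Mul(2, o)) = Mul(2, o, Add(23, o)))
Pow(Add(-58149, Function('L')(36)), -1) = Pow(Add(-58149, Mul(2, 36, Add(23, 36))), -1) = Pow(Add(-58149, Mul(2, 36, 59)), -1) = Pow(Add(-58149, 4248), -1) = Pow(-53901, -1) = Rational(-1, 53901)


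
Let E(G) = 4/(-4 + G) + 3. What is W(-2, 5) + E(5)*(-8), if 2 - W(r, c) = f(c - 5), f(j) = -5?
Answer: -49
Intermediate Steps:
W(r, c) = 7 (W(r, c) = 2 - 1*(-5) = 2 + 5 = 7)
E(G) = 3 + 4/(-4 + G)
W(-2, 5) + E(5)*(-8) = 7 + ((-8 + 3*5)/(-4 + 5))*(-8) = 7 + ((-8 + 15)/1)*(-8) = 7 + (1*7)*(-8) = 7 + 7*(-8) = 7 - 56 = -49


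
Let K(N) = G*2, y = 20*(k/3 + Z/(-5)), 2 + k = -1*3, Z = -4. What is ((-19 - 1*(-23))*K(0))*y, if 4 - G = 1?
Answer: -416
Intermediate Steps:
k = -5 (k = -2 - 1*3 = -2 - 3 = -5)
G = 3 (G = 4 - 1*1 = 4 - 1 = 3)
y = -52/3 (y = 20*(-5/3 - 4/(-5)) = 20*(-5*1/3 - 4*(-1/5)) = 20*(-5/3 + 4/5) = 20*(-13/15) = -52/3 ≈ -17.333)
K(N) = 6 (K(N) = 3*2 = 6)
((-19 - 1*(-23))*K(0))*y = ((-19 - 1*(-23))*6)*(-52/3) = ((-19 + 23)*6)*(-52/3) = (4*6)*(-52/3) = 24*(-52/3) = -416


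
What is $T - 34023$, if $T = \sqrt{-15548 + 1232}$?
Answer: $-34023 + 2 i \sqrt{3579} \approx -34023.0 + 119.65 i$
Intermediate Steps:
$T = 2 i \sqrt{3579}$ ($T = \sqrt{-14316} = 2 i \sqrt{3579} \approx 119.65 i$)
$T - 34023 = 2 i \sqrt{3579} - 34023 = -34023 + 2 i \sqrt{3579}$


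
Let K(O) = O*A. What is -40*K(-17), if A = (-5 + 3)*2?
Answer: -2720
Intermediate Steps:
A = -4 (A = -2*2 = -4)
K(O) = -4*O (K(O) = O*(-4) = -4*O)
-40*K(-17) = -(-160)*(-17) = -40*68 = -2720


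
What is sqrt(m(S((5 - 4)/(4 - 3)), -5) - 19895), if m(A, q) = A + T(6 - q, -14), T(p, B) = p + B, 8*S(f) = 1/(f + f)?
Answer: I*sqrt(318367)/4 ≈ 141.06*I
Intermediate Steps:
S(f) = 1/(16*f) (S(f) = 1/(8*(f + f)) = 1/(8*((2*f))) = (1/(2*f))/8 = 1/(16*f))
T(p, B) = B + p
m(A, q) = -8 + A - q (m(A, q) = A + (-14 + (6 - q)) = A + (-8 - q) = -8 + A - q)
sqrt(m(S((5 - 4)/(4 - 3)), -5) - 19895) = sqrt((-8 + 1/(16*(((5 - 4)/(4 - 3)))) - 1*(-5)) - 19895) = sqrt((-8 + 1/(16*((1/1))) + 5) - 19895) = sqrt((-8 + 1/(16*((1*1))) + 5) - 19895) = sqrt((-8 + (1/16)/1 + 5) - 19895) = sqrt((-8 + (1/16)*1 + 5) - 19895) = sqrt((-8 + 1/16 + 5) - 19895) = sqrt(-47/16 - 19895) = sqrt(-318367/16) = I*sqrt(318367)/4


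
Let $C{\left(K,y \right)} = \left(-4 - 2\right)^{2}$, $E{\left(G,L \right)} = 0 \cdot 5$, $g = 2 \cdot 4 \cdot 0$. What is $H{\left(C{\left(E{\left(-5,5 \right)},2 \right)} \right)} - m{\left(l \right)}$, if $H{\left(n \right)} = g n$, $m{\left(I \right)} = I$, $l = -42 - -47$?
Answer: $-5$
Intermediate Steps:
$g = 0$ ($g = 8 \cdot 0 = 0$)
$E{\left(G,L \right)} = 0$
$C{\left(K,y \right)} = 36$ ($C{\left(K,y \right)} = \left(-6\right)^{2} = 36$)
$l = 5$ ($l = -42 + 47 = 5$)
$H{\left(n \right)} = 0$ ($H{\left(n \right)} = 0 n = 0$)
$H{\left(C{\left(E{\left(-5,5 \right)},2 \right)} \right)} - m{\left(l \right)} = 0 - 5 = -5$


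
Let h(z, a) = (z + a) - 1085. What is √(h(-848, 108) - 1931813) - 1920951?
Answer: -1920951 + 7*I*√39462 ≈ -1.921e+6 + 1390.6*I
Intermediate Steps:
h(z, a) = -1085 + a + z (h(z, a) = (a + z) - 1085 = -1085 + a + z)
√(h(-848, 108) - 1931813) - 1920951 = √((-1085 + 108 - 848) - 1931813) - 1920951 = √(-1825 - 1931813) - 1920951 = √(-1933638) - 1920951 = 7*I*√39462 - 1920951 = -1920951 + 7*I*√39462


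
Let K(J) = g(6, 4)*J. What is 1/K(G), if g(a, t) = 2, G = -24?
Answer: -1/48 ≈ -0.020833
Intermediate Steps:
K(J) = 2*J
1/K(G) = 1/(2*(-24)) = 1/(-48) = -1/48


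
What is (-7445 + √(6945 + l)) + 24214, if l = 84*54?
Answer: 16769 + √11481 ≈ 16876.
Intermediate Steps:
l = 4536
(-7445 + √(6945 + l)) + 24214 = (-7445 + √(6945 + 4536)) + 24214 = (-7445 + √11481) + 24214 = 16769 + √11481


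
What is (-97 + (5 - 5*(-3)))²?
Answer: 5929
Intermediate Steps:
(-97 + (5 - 5*(-3)))² = (-97 + (5 + 15))² = (-97 + 20)² = (-77)² = 5929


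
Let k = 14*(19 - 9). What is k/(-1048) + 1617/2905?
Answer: 45997/108730 ≈ 0.42304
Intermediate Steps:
k = 140 (k = 14*10 = 140)
k/(-1048) + 1617/2905 = 140/(-1048) + 1617/2905 = 140*(-1/1048) + 1617*(1/2905) = -35/262 + 231/415 = 45997/108730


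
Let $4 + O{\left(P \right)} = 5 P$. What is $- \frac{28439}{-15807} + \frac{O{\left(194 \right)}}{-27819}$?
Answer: $\frac{7837121}{4441767} \approx 1.7644$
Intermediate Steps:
$O{\left(P \right)} = -4 + 5 P$
$- \frac{28439}{-15807} + \frac{O{\left(194 \right)}}{-27819} = - \frac{28439}{-15807} + \frac{-4 + 5 \cdot 194}{-27819} = \left(-28439\right) \left(- \frac{1}{15807}\right) + \left(-4 + 970\right) \left(- \frac{1}{27819}\right) = \frac{28439}{15807} + 966 \left(- \frac{1}{27819}\right) = \frac{28439}{15807} - \frac{322}{9273} = \frac{7837121}{4441767}$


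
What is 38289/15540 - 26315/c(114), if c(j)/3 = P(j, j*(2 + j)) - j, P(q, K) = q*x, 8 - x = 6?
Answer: -3472283/46620 ≈ -74.481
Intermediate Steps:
x = 2 (x = 8 - 1*6 = 8 - 6 = 2)
P(q, K) = 2*q (P(q, K) = q*2 = 2*q)
c(j) = 3*j (c(j) = 3*(2*j - j) = 3*j)
38289/15540 - 26315/c(114) = 38289/15540 - 26315/(3*114) = 38289*(1/15540) - 26315/342 = 12763/5180 - 26315*1/342 = 12763/5180 - 1385/18 = -3472283/46620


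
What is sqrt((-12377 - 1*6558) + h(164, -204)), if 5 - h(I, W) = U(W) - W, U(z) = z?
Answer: I*sqrt(18930) ≈ 137.59*I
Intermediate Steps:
h(I, W) = 5 (h(I, W) = 5 - (W - W) = 5 - 1*0 = 5 + 0 = 5)
sqrt((-12377 - 1*6558) + h(164, -204)) = sqrt((-12377 - 1*6558) + 5) = sqrt((-12377 - 6558) + 5) = sqrt(-18935 + 5) = sqrt(-18930) = I*sqrt(18930)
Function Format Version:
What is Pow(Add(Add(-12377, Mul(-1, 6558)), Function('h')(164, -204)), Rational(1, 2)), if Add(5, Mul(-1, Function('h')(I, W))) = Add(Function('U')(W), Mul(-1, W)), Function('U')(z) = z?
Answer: Mul(I, Pow(18930, Rational(1, 2))) ≈ Mul(137.59, I)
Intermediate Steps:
Function('h')(I, W) = 5 (Function('h')(I, W) = Add(5, Mul(-1, Add(W, Mul(-1, W)))) = Add(5, Mul(-1, 0)) = Add(5, 0) = 5)
Pow(Add(Add(-12377, Mul(-1, 6558)), Function('h')(164, -204)), Rational(1, 2)) = Pow(Add(Add(-12377, Mul(-1, 6558)), 5), Rational(1, 2)) = Pow(Add(Add(-12377, -6558), 5), Rational(1, 2)) = Pow(Add(-18935, 5), Rational(1, 2)) = Pow(-18930, Rational(1, 2)) = Mul(I, Pow(18930, Rational(1, 2)))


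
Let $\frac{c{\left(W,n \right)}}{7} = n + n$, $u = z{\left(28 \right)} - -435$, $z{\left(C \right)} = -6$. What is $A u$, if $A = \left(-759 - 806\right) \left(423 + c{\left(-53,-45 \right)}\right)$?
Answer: $138976695$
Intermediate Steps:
$u = 429$ ($u = -6 - -435 = -6 + 435 = 429$)
$c{\left(W,n \right)} = 14 n$ ($c{\left(W,n \right)} = 7 \left(n + n\right) = 7 \cdot 2 n = 14 n$)
$A = 323955$ ($A = \left(-759 - 806\right) \left(423 + 14 \left(-45\right)\right) = - 1565 \left(423 - 630\right) = \left(-1565\right) \left(-207\right) = 323955$)
$A u = 323955 \cdot 429 = 138976695$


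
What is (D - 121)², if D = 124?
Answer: 9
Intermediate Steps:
(D - 121)² = (124 - 121)² = 3² = 9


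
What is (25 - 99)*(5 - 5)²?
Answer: 0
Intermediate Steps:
(25 - 99)*(5 - 5)² = -74*0² = -74*0 = 0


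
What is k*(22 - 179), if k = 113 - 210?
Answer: 15229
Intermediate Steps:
k = -97
k*(22 - 179) = -97*(22 - 179) = -97*(-157) = 15229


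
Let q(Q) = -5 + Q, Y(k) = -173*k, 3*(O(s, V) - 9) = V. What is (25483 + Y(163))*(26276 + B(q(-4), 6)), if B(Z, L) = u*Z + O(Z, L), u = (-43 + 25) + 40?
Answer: -70857724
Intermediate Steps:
O(s, V) = 9 + V/3
u = 22 (u = -18 + 40 = 22)
B(Z, L) = 9 + 22*Z + L/3 (B(Z, L) = 22*Z + (9 + L/3) = 9 + 22*Z + L/3)
(25483 + Y(163))*(26276 + B(q(-4), 6)) = (25483 - 173*163)*(26276 + (9 + 22*(-5 - 4) + (⅓)*6)) = (25483 - 28199)*(26276 + (9 + 22*(-9) + 2)) = -2716*(26276 + (9 - 198 + 2)) = -2716*(26276 - 187) = -2716*26089 = -70857724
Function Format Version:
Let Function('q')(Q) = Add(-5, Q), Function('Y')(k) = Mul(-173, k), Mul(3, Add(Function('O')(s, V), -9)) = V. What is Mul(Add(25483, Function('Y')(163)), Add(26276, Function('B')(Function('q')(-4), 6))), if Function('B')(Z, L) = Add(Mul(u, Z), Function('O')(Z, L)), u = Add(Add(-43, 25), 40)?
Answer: -70857724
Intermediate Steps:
Function('O')(s, V) = Add(9, Mul(Rational(1, 3), V))
u = 22 (u = Add(-18, 40) = 22)
Function('B')(Z, L) = Add(9, Mul(22, Z), Mul(Rational(1, 3), L)) (Function('B')(Z, L) = Add(Mul(22, Z), Add(9, Mul(Rational(1, 3), L))) = Add(9, Mul(22, Z), Mul(Rational(1, 3), L)))
Mul(Add(25483, Function('Y')(163)), Add(26276, Function('B')(Function('q')(-4), 6))) = Mul(Add(25483, Mul(-173, 163)), Add(26276, Add(9, Mul(22, Add(-5, -4)), Mul(Rational(1, 3), 6)))) = Mul(Add(25483, -28199), Add(26276, Add(9, Mul(22, -9), 2))) = Mul(-2716, Add(26276, Add(9, -198, 2))) = Mul(-2716, Add(26276, -187)) = Mul(-2716, 26089) = -70857724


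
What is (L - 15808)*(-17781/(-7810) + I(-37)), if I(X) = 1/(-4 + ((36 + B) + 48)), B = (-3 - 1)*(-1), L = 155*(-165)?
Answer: -31066507781/328020 ≈ -94709.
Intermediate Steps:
L = -25575
B = 4 (B = -4*(-1) = 4)
I(X) = 1/84 (I(X) = 1/(-4 + ((36 + 4) + 48)) = 1/(-4 + (40 + 48)) = 1/(-4 + 88) = 1/84)
(L - 15808)*(-17781/(-7810) + I(-37)) = (-25575 - 15808)*(-17781/(-7810) + 1/84) = -41383*(-17781*(-1/7810) + 1/84) = -41383*(17781/7810 + 1/84) = -41383*750707/328020 = -31066507781/328020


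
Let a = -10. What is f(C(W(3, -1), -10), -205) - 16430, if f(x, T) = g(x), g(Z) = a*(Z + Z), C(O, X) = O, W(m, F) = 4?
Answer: -16510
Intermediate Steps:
g(Z) = -20*Z (g(Z) = -10*(Z + Z) = -20*Z)
f(x, T) = -20*x
f(C(W(3, -1), -10), -205) - 16430 = -20*4 - 16430 = -80 - 16430 = -16510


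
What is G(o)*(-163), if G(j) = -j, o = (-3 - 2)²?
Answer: 4075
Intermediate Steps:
o = 25 (o = (-5)² = 25)
G(o)*(-163) = -1*25*(-163) = -25*(-163) = 4075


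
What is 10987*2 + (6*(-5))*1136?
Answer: -12106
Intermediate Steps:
10987*2 + (6*(-5))*1136 = 21974 - 30*1136 = 21974 - 34080 = -12106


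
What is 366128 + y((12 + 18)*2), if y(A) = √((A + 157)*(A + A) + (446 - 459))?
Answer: 366128 + √26027 ≈ 3.6629e+5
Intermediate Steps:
y(A) = √(-13 + 2*A*(157 + A)) (y(A) = √((157 + A)*(2*A) - 13) = √(2*A*(157 + A) - 13) = √(-13 + 2*A*(157 + A)))
366128 + y((12 + 18)*2) = 366128 + √(-13 + 2*((12 + 18)*2)² + 314*((12 + 18)*2)) = 366128 + √(-13 + 2*(30*2)² + 314*(30*2)) = 366128 + √(-13 + 2*60² + 314*60) = 366128 + √(-13 + 2*3600 + 18840) = 366128 + √(-13 + 7200 + 18840) = 366128 + √26027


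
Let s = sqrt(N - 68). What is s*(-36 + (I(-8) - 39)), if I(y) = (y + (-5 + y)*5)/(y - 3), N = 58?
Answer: -752*I*sqrt(10)/11 ≈ -216.18*I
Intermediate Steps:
I(y) = (-25 + 6*y)/(-3 + y) (I(y) = (y + (-25 + 5*y))/(-3 + y) = (-25 + 6*y)/(-3 + y))
s = I*sqrt(10) (s = sqrt(58 - 68) = sqrt(-10) = I*sqrt(10) ≈ 3.1623*I)
s*(-36 + (I(-8) - 39)) = (I*sqrt(10))*(-36 + ((-25 + 6*(-8))/(-3 - 8) - 39)) = (I*sqrt(10))*(-36 + ((-25 - 48)/(-11) - 39)) = (I*sqrt(10))*(-36 + (-1/11*(-73) - 39)) = (I*sqrt(10))*(-36 + (73/11 - 39)) = (I*sqrt(10))*(-36 - 356/11) = (I*sqrt(10))*(-752/11) = -752*I*sqrt(10)/11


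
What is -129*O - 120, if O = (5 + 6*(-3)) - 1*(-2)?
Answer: 1299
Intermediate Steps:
O = -11 (O = (5 - 18) + 2 = -13 + 2 = -11)
-129*O - 120 = -129*(-11) - 120 = 1419 - 120 = 1299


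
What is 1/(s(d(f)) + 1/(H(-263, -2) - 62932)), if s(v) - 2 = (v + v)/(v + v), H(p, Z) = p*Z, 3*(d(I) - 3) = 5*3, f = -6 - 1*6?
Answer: 62406/187217 ≈ 0.33333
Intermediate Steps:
f = -12 (f = -6 - 6 = -12)
d(I) = 8 (d(I) = 3 + (5*3)/3 = 3 + (⅓)*15 = 3 + 5 = 8)
H(p, Z) = Z*p
s(v) = 3 (s(v) = 2 + (v + v)/(v + v) = 2 + (2*v)/((2*v)) = 2 + (2*v)*(1/(2*v)) = 2 + 1 = 3)
1/(s(d(f)) + 1/(H(-263, -2) - 62932)) = 1/(3 + 1/(-2*(-263) - 62932)) = 1/(3 + 1/(526 - 62932)) = 1/(3 + 1/(-62406)) = 1/(3 - 1/62406) = 1/(187217/62406) = 62406/187217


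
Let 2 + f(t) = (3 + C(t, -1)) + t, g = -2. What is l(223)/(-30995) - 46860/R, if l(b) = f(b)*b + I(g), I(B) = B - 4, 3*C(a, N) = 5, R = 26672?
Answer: -2095873879/620023980 ≈ -3.3803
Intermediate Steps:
C(a, N) = 5/3 (C(a, N) = (⅓)*5 = 5/3)
I(B) = -4 + B
f(t) = 8/3 + t (f(t) = -2 + ((3 + 5/3) + t) = -2 + (14/3 + t) = 8/3 + t)
l(b) = -6 + b*(8/3 + b) (l(b) = (8/3 + b)*b + (-4 - 2) = b*(8/3 + b) - 6 = -6 + b*(8/3 + b))
l(223)/(-30995) - 46860/R = (-6 + (⅓)*223*(8 + 3*223))/(-30995) - 46860/26672 = (-6 + (⅓)*223*(8 + 669))*(-1/30995) - 46860*1/26672 = (-6 + (⅓)*223*677)*(-1/30995) - 11715/6668 = (-6 + 150971/3)*(-1/30995) - 11715/6668 = (150953/3)*(-1/30995) - 11715/6668 = -150953/92985 - 11715/6668 = -2095873879/620023980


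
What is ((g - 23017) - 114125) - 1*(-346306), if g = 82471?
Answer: 291635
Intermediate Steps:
((g - 23017) - 114125) - 1*(-346306) = ((82471 - 23017) - 114125) - 1*(-346306) = (59454 - 114125) + 346306 = -54671 + 346306 = 291635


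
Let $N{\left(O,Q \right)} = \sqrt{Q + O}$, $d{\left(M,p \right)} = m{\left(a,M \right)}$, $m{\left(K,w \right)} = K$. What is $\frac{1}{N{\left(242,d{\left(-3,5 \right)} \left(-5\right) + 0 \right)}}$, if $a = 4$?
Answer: $\frac{\sqrt{222}}{222} \approx 0.067116$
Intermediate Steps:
$d{\left(M,p \right)} = 4$
$N{\left(O,Q \right)} = \sqrt{O + Q}$
$\frac{1}{N{\left(242,d{\left(-3,5 \right)} \left(-5\right) + 0 \right)}} = \frac{1}{\sqrt{242 + \left(4 \left(-5\right) + 0\right)}} = \frac{1}{\sqrt{242 + \left(-20 + 0\right)}} = \frac{1}{\sqrt{242 - 20}} = \frac{1}{\sqrt{222}} = \frac{\sqrt{222}}{222}$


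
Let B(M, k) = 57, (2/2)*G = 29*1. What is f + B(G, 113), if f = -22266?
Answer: -22209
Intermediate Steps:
G = 29 (G = 29*1 = 29)
f + B(G, 113) = -22266 + 57 = -22209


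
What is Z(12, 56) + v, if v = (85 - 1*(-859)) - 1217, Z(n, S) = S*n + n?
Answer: 411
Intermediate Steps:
Z(n, S) = n + S*n
v = -273 (v = (85 + 859) - 1217 = 944 - 1217 = -273)
Z(12, 56) + v = 12*(1 + 56) - 273 = 12*57 - 273 = 684 - 273 = 411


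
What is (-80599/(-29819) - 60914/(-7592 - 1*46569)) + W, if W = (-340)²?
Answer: 186703286617405/1615026859 ≈ 1.1560e+5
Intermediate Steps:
W = 115600
(-80599/(-29819) - 60914/(-7592 - 1*46569)) + W = (-80599/(-29819) - 60914/(-7592 - 1*46569)) + 115600 = (-80599*(-1/29819) - 60914/(-7592 - 46569)) + 115600 = (80599/29819 - 60914/(-54161)) + 115600 = (80599/29819 - 60914*(-1/54161)) + 115600 = (80599/29819 + 60914/54161) + 115600 = 6181717005/1615026859 + 115600 = 186703286617405/1615026859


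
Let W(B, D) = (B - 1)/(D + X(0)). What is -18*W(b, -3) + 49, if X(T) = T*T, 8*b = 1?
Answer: 175/4 ≈ 43.750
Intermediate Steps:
b = ⅛ (b = (⅛)*1 = ⅛ ≈ 0.12500)
X(T) = T²
W(B, D) = (-1 + B)/D (W(B, D) = (B - 1)/(D + 0²) = (-1 + B)/(D + 0) = (-1 + B)/D)
-18*W(b, -3) + 49 = -18*(-1 + ⅛)/(-3) + 49 = -(-6)*(-7)/8 + 49 = -18*7/24 + 49 = -21/4 + 49 = 175/4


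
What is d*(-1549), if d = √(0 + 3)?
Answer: -1549*√3 ≈ -2682.9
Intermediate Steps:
d = √3 ≈ 1.7320
d*(-1549) = √3*(-1549) = -1549*√3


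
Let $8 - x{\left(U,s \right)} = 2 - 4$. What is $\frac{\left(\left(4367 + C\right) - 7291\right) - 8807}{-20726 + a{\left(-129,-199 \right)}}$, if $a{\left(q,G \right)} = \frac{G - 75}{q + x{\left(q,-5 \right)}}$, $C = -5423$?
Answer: $\frac{340221}{411020} \approx 0.82775$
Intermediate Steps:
$x{\left(U,s \right)} = 10$ ($x{\left(U,s \right)} = 8 - \left(2 - 4\right) = 8 - -2 = 8 + 2 = 10$)
$a{\left(q,G \right)} = \frac{-75 + G}{10 + q}$ ($a{\left(q,G \right)} = \frac{G - 75}{q + 10} = \frac{-75 + G}{10 + q}$)
$\frac{\left(\left(4367 + C\right) - 7291\right) - 8807}{-20726 + a{\left(-129,-199 \right)}} = \frac{\left(\left(4367 - 5423\right) - 7291\right) - 8807}{-20726 + \frac{-75 - 199}{10 - 129}} = \frac{\left(-1056 - 7291\right) - 8807}{-20726 + \frac{1}{-119} \left(-274\right)} = \frac{-8347 - 8807}{-20726 - - \frac{274}{119}} = - \frac{17154}{-20726 + \frac{274}{119}} = - \frac{17154}{- \frac{2466120}{119}} = \left(-17154\right) \left(- \frac{119}{2466120}\right) = \frac{340221}{411020}$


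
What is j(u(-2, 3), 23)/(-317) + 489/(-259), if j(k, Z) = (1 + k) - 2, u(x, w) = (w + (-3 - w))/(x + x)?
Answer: -619793/328412 ≈ -1.8872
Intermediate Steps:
u(x, w) = -3/(2*x) (u(x, w) = -3*1/(2*x) = -3/(2*x))
j(k, Z) = -1 + k
j(u(-2, 3), 23)/(-317) + 489/(-259) = (-1 - 3/2/(-2))/(-317) + 489/(-259) = (-1 - 3/2*(-1/2))*(-1/317) + 489*(-1/259) = (-1 + 3/4)*(-1/317) - 489/259 = -1/4*(-1/317) - 489/259 = 1/1268 - 489/259 = -619793/328412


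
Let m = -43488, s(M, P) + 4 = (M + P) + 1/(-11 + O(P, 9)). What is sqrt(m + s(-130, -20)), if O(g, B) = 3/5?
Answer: I*sqrt(29502057)/26 ≈ 208.91*I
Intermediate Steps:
O(g, B) = 3/5 (O(g, B) = 3*(1/5) = 3/5)
s(M, P) = -213/52 + M + P (s(M, P) = -4 + ((M + P) + 1/(-11 + 3/5)) = -4 + ((M + P) + 1/(-52/5)) = -4 + ((M + P) - 5/52) = -4 + (-5/52 + M + P) = -213/52 + M + P)
sqrt(m + s(-130, -20)) = sqrt(-43488 + (-213/52 - 130 - 20)) = sqrt(-43488 - 8013/52) = sqrt(-2269389/52) = I*sqrt(29502057)/26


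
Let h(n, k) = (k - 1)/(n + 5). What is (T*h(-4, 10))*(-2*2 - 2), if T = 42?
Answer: -2268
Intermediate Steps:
h(n, k) = (-1 + k)/(5 + n)
(T*h(-4, 10))*(-2*2 - 2) = (42*((-1 + 10)/(5 - 4)))*(-2*2 - 2) = (42*(9/1))*(-4 - 2) = (42*(1*9))*(-6) = (42*9)*(-6) = 378*(-6) = -2268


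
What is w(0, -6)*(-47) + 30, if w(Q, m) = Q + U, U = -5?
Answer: 265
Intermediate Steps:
w(Q, m) = -5 + Q (w(Q, m) = Q - 5 = -5 + Q)
w(0, -6)*(-47) + 30 = (-5 + 0)*(-47) + 30 = -5*(-47) + 30 = 235 + 30 = 265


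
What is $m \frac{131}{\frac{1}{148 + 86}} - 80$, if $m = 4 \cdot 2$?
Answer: $245152$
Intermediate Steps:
$m = 8$
$m \frac{131}{\frac{1}{148 + 86}} - 80 = 8 \frac{131}{\frac{1}{148 + 86}} - 80 = 8 \frac{131}{\frac{1}{234}} - 80 = 8 \cdot 131 \frac{1}{\frac{1}{234}} - 80 = 8 \cdot 131 \cdot 234 - 80 = 8 \cdot 30654 - 80 = 245232 - 80 = 245152$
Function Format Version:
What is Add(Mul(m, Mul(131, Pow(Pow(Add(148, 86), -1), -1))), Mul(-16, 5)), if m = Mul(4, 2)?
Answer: 245152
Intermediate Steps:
m = 8
Add(Mul(m, Mul(131, Pow(Pow(Add(148, 86), -1), -1))), Mul(-16, 5)) = Add(Mul(8, Mul(131, Pow(Pow(Add(148, 86), -1), -1))), Mul(-16, 5)) = Add(Mul(8, Mul(131, Pow(Pow(234, -1), -1))), -80) = Add(Mul(8, Mul(131, Pow(Rational(1, 234), -1))), -80) = Add(Mul(8, Mul(131, 234)), -80) = Add(Mul(8, 30654), -80) = Add(245232, -80) = 245152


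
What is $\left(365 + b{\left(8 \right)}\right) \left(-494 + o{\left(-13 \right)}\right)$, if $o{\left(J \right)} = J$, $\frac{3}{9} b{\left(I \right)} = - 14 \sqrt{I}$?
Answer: $-185055 + 42588 \sqrt{2} \approx -1.2483 \cdot 10^{5}$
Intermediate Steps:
$b{\left(I \right)} = - 42 \sqrt{I}$ ($b{\left(I \right)} = 3 \left(- 14 \sqrt{I}\right) = - 42 \sqrt{I}$)
$\left(365 + b{\left(8 \right)}\right) \left(-494 + o{\left(-13 \right)}\right) = \left(365 - 42 \sqrt{8}\right) \left(-494 - 13\right) = \left(365 - 42 \cdot 2 \sqrt{2}\right) \left(-507\right) = \left(365 - 84 \sqrt{2}\right) \left(-507\right) = -185055 + 42588 \sqrt{2}$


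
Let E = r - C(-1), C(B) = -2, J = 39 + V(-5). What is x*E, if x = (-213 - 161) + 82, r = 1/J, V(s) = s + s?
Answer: -17228/29 ≈ -594.07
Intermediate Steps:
V(s) = 2*s
J = 29 (J = 39 + 2*(-5) = 39 - 10 = 29)
r = 1/29 ≈ 0.034483
x = -292 (x = -374 + 82 = -292)
E = 59/29 (E = 1/29 - 1*(-2) = 1/29 + 2 = 59/29 ≈ 2.0345)
x*E = -292*59/29 = -17228/29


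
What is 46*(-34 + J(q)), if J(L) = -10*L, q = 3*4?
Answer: -7084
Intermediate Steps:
q = 12
46*(-34 + J(q)) = 46*(-34 - 10*12) = 46*(-34 - 120) = 46*(-154) = -7084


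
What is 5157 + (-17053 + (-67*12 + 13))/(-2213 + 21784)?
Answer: 100909803/19571 ≈ 5156.1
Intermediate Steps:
5157 + (-17053 + (-67*12 + 13))/(-2213 + 21784) = 5157 + (-17053 + (-804 + 13))/19571 = 5157 + (-17053 - 791)*(1/19571) = 5157 - 17844*1/19571 = 5157 - 17844/19571 = 100909803/19571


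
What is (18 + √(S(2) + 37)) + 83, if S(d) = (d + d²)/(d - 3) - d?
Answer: 101 + √29 ≈ 106.39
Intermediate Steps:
S(d) = -d + (d + d²)/(-3 + d) (S(d) = (d + d²)/(-3 + d) - d = -d + (d + d²)/(-3 + d))
(18 + √(S(2) + 37)) + 83 = (18 + √(4*2/(-3 + 2) + 37)) + 83 = (18 + √(4*2/(-1) + 37)) + 83 = (18 + √(4*2*(-1) + 37)) + 83 = (18 + √(-8 + 37)) + 83 = (18 + √29) + 83 = 101 + √29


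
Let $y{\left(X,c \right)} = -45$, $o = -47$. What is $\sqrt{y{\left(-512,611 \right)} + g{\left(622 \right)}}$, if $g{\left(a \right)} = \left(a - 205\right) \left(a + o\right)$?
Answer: $\sqrt{239730} \approx 489.62$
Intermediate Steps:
$g{\left(a \right)} = \left(-205 + a\right) \left(-47 + a\right)$ ($g{\left(a \right)} = \left(a - 205\right) \left(a - 47\right) = \left(-205 + a\right) \left(-47 + a\right)$)
$\sqrt{y{\left(-512,611 \right)} + g{\left(622 \right)}} = \sqrt{-45 + \left(9635 + 622^{2} - 156744\right)} = \sqrt{-45 + \left(9635 + 386884 - 156744\right)} = \sqrt{-45 + 239775} = \sqrt{239730}$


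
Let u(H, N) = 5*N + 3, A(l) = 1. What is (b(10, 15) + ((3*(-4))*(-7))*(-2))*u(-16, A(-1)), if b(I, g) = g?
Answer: -1224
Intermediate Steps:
u(H, N) = 3 + 5*N
(b(10, 15) + ((3*(-4))*(-7))*(-2))*u(-16, A(-1)) = (15 + ((3*(-4))*(-7))*(-2))*(3 + 5*1) = (15 - 12*(-7)*(-2))*(3 + 5) = (15 + 84*(-2))*8 = (15 - 168)*8 = -153*8 = -1224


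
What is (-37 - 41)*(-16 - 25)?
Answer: 3198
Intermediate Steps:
(-37 - 41)*(-16 - 25) = -78*(-41) = 3198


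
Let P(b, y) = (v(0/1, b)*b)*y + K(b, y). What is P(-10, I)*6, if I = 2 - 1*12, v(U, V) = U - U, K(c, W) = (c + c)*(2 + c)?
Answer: 960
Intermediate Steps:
K(c, W) = 2*c*(2 + c) (K(c, W) = (2*c)*(2 + c) = 2*c*(2 + c))
v(U, V) = 0
I = -10 (I = 2 - 12 = -10)
P(b, y) = 2*b*(2 + b) (P(b, y) = (0*b)*y + 2*b*(2 + b) = 0*y + 2*b*(2 + b) = 0 + 2*b*(2 + b) = 2*b*(2 + b))
P(-10, I)*6 = (2*(-10)*(2 - 10))*6 = (2*(-10)*(-8))*6 = 160*6 = 960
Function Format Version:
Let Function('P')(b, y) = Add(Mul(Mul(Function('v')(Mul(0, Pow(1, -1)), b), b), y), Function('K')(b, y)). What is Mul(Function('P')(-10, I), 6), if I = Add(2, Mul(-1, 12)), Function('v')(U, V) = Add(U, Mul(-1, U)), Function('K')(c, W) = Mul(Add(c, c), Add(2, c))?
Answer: 960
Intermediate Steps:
Function('K')(c, W) = Mul(2, c, Add(2, c)) (Function('K')(c, W) = Mul(Mul(2, c), Add(2, c)) = Mul(2, c, Add(2, c)))
Function('v')(U, V) = 0
I = -10 (I = Add(2, -12) = -10)
Function('P')(b, y) = Mul(2, b, Add(2, b)) (Function('P')(b, y) = Add(Mul(Mul(0, b), y), Mul(2, b, Add(2, b))) = Add(Mul(0, y), Mul(2, b, Add(2, b))) = Add(0, Mul(2, b, Add(2, b))) = Mul(2, b, Add(2, b)))
Mul(Function('P')(-10, I), 6) = Mul(Mul(2, -10, Add(2, -10)), 6) = Mul(Mul(2, -10, -8), 6) = Mul(160, 6) = 960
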